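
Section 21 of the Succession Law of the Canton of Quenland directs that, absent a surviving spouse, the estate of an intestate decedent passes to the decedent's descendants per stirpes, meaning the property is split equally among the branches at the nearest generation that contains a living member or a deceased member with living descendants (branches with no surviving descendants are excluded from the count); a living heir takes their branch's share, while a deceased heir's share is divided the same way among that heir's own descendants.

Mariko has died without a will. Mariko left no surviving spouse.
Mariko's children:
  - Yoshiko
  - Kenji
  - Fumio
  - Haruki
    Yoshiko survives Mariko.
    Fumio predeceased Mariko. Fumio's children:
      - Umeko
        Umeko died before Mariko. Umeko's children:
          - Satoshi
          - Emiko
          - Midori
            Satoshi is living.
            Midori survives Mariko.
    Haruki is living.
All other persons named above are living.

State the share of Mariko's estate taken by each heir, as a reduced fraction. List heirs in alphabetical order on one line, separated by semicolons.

There is no surviving spouse, so the entire estate passes to Mariko's descendants per stirpes.
The estate is divided into 4 equal shares of 1/4 among Yoshiko, Kenji, Fumio, Haruki.
Yoshiko is living and takes 1/4.
Kenji is living and takes 1/4.
Fumio predeceased; the 1/4 allotted to Fumio's branch passes to Fumio's issue by representation.
Umeko's line is the sole branch at this level, so the full 1/4 passes to Umeko's issue by representation.
The 1/4 is divided into 3 equal shares of 1/12 among Satoshi, Emiko, Midori.
Satoshi is living and takes 1/12.
Emiko is living and takes 1/12.
Midori is living and takes 1/12.
Haruki is living and takes 1/4.

Emiko 1/12; Haruki 1/4; Kenji 1/4; Midori 1/12; Satoshi 1/12; Yoshiko 1/4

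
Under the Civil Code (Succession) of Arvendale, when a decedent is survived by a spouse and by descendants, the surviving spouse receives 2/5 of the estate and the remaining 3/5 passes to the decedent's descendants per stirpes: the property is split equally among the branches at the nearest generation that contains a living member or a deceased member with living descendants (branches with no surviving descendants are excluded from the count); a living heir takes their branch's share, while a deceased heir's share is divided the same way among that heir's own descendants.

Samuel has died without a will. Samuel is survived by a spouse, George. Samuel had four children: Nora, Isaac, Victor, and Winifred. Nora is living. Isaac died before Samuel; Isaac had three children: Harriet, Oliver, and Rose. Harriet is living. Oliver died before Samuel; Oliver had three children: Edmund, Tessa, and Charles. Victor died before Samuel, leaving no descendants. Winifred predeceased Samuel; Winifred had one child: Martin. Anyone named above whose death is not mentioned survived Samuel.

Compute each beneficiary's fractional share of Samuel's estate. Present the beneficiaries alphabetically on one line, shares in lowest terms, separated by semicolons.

Charles 1/45; Edmund 1/45; George 2/5; Harriet 1/15; Martin 1/5; Nora 1/5; Rose 1/15; Tessa 1/45

George, as surviving spouse, takes 2/5.
The remaining 3/5 passes to Samuel's descendants per stirpes.
Victor left no surviving issue, so that branch lapses and is disregarded.
The 3/5 is divided into 3 equal shares of 1/5 among Nora, Isaac, Winifred.
Nora is living and takes 1/5.
Isaac predeceased; the 1/5 allotted to Isaac's branch passes to Isaac's issue by representation.
The 1/5 is divided into 3 equal shares of 1/15 among Harriet, Oliver, Rose.
Harriet is living and takes 1/15.
Oliver predeceased; the 1/15 allotted to Oliver's branch passes to Oliver's issue by representation.
The 1/15 is divided into 3 equal shares of 1/45 among Edmund, Tessa, Charles.
Edmund is living and takes 1/45.
Tessa is living and takes 1/45.
Charles is living and takes 1/45.
Rose is living and takes 1/15.
Winifred predeceased; the 1/5 allotted to Winifred's branch passes to Winifred's issue by representation.
Martin is the sole taker at this level and receives the full 1/5.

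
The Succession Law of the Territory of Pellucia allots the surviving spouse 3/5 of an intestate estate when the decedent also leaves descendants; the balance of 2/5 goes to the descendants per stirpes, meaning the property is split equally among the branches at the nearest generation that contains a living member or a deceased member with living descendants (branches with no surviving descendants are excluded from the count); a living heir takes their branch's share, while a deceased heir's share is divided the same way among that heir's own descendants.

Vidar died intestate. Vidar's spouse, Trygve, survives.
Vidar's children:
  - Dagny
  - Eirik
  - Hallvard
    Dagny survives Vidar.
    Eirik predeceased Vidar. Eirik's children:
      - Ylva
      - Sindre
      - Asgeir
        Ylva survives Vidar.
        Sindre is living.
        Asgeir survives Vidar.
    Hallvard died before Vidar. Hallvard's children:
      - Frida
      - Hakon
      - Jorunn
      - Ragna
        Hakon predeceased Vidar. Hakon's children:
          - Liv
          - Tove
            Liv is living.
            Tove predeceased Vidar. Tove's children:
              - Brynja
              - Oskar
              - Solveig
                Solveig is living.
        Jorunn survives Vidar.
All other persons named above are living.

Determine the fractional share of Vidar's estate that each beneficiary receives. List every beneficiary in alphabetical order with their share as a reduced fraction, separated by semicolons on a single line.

Asgeir 2/45; Brynja 1/180; Dagny 2/15; Frida 1/30; Jorunn 1/30; Liv 1/60; Oskar 1/180; Ragna 1/30; Sindre 2/45; Solveig 1/180; Trygve 3/5; Ylva 2/45

Trygve, as surviving spouse, takes 3/5.
The remaining 2/5 passes to Vidar's descendants per stirpes.
The 2/5 is divided into 3 equal shares of 2/15 among Dagny, Eirik, Hallvard.
Dagny is living and takes 2/15.
Eirik predeceased; the 2/15 allotted to Eirik's branch passes to Eirik's issue by representation.
The 2/15 is divided into 3 equal shares of 2/45 among Ylva, Sindre, Asgeir.
Ylva is living and takes 2/45.
Sindre is living and takes 2/45.
Asgeir is living and takes 2/45.
Hallvard predeceased; the 2/15 allotted to Hallvard's branch passes to Hallvard's issue by representation.
The 2/15 is divided into 4 equal shares of 1/30 among Frida, Hakon, Jorunn, Ragna.
Frida is living and takes 1/30.
Hakon predeceased; the 1/30 allotted to Hakon's branch passes to Hakon's issue by representation.
The 1/30 is divided into 2 equal shares of 1/60 among Liv, Tove.
Liv is living and takes 1/60.
Tove predeceased; the 1/60 allotted to Tove's branch passes to Tove's issue by representation.
The 1/60 is divided into 3 equal shares of 1/180 among Brynja, Oskar, Solveig.
Brynja is living and takes 1/180.
Oskar is living and takes 1/180.
Solveig is living and takes 1/180.
Jorunn is living and takes 1/30.
Ragna is living and takes 1/30.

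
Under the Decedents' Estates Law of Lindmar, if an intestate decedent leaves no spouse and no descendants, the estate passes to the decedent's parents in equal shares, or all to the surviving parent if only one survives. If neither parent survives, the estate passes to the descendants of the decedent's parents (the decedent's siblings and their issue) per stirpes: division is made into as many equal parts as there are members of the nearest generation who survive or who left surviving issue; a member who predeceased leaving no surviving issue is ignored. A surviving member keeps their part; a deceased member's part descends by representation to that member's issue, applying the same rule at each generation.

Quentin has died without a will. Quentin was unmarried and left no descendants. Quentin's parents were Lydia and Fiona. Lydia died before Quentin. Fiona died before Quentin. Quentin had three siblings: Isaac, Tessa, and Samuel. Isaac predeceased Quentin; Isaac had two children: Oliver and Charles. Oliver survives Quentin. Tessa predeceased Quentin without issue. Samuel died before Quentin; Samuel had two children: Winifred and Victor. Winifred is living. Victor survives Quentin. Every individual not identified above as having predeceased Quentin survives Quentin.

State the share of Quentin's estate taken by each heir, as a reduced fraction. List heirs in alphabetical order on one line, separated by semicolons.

Charles 1/4; Oliver 1/4; Victor 1/4; Winifred 1/4

Neither parent survives and there are no descendants, so the estate passes to Quentin's siblings and their issue per stirpes.
Tessa left no surviving issue, so that branch lapses and is disregarded.
The estate is divided into 2 equal shares of 1/2 among Isaac, Samuel.
Isaac predeceased; the 1/2 allotted to Isaac's branch passes to Isaac's issue by representation.
The 1/2 is divided into 2 equal shares of 1/4 among Oliver, Charles.
Oliver is living and takes 1/4.
Charles is living and takes 1/4.
Samuel predeceased; the 1/2 allotted to Samuel's branch passes to Samuel's issue by representation.
The 1/2 is divided into 2 equal shares of 1/4 among Winifred, Victor.
Winifred is living and takes 1/4.
Victor is living and takes 1/4.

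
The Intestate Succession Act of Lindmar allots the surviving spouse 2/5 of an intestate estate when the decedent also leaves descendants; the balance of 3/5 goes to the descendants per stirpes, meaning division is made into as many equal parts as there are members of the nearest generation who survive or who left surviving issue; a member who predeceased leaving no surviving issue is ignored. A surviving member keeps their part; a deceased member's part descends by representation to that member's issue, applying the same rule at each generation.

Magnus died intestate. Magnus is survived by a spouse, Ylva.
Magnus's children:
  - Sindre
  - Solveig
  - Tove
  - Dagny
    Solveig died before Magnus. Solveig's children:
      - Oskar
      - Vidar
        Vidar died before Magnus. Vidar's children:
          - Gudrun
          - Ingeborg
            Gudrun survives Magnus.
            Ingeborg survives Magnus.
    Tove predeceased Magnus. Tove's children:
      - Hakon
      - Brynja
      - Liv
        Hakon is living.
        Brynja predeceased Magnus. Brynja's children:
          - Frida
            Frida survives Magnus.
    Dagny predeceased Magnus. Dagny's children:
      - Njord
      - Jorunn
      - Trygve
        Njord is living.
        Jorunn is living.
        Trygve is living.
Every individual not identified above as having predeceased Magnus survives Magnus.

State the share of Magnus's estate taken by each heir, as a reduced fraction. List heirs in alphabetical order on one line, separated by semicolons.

Frida 1/20; Gudrun 3/80; Hakon 1/20; Ingeborg 3/80; Jorunn 1/20; Liv 1/20; Njord 1/20; Oskar 3/40; Sindre 3/20; Trygve 1/20; Ylva 2/5

Ylva, as surviving spouse, takes 2/5.
The remaining 3/5 passes to Magnus's descendants per stirpes.
The 3/5 is divided into 4 equal shares of 3/20 among Sindre, Solveig, Tove, Dagny.
Sindre is living and takes 3/20.
Solveig predeceased; the 3/20 allotted to Solveig's branch passes to Solveig's issue by representation.
The 3/20 is divided into 2 equal shares of 3/40 among Oskar, Vidar.
Oskar is living and takes 3/40.
Vidar predeceased; the 3/40 allotted to Vidar's branch passes to Vidar's issue by representation.
The 3/40 is divided into 2 equal shares of 3/80 among Gudrun, Ingeborg.
Gudrun is living and takes 3/80.
Ingeborg is living and takes 3/80.
Tove predeceased; the 3/20 allotted to Tove's branch passes to Tove's issue by representation.
The 3/20 is divided into 3 equal shares of 1/20 among Hakon, Brynja, Liv.
Hakon is living and takes 1/20.
Brynja predeceased; the 1/20 allotted to Brynja's branch passes to Brynja's issue by representation.
Frida is the sole taker at this level and receives the full 1/20.
Liv is living and takes 1/20.
Dagny predeceased; the 3/20 allotted to Dagny's branch passes to Dagny's issue by representation.
The 3/20 is divided into 3 equal shares of 1/20 among Njord, Jorunn, Trygve.
Njord is living and takes 1/20.
Jorunn is living and takes 1/20.
Trygve is living and takes 1/20.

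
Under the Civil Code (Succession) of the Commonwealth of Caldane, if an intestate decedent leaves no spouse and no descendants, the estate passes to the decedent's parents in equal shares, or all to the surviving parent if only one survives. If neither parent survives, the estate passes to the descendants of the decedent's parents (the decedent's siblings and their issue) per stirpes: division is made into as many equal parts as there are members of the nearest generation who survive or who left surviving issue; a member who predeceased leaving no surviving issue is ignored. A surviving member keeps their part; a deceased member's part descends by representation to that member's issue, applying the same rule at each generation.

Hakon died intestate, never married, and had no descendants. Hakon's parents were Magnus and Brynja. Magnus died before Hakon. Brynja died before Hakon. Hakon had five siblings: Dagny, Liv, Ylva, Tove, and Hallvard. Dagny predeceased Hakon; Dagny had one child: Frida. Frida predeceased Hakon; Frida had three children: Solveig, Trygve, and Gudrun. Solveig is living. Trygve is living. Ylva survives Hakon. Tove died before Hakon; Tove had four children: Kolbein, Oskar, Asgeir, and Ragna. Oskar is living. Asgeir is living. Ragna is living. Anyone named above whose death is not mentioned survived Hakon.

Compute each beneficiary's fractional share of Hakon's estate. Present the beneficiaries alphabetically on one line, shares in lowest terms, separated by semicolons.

Neither parent survives and there are no descendants, so the estate passes to Hakon's siblings and their issue per stirpes.
The estate is divided into 5 equal shares of 1/5 among Dagny, Liv, Ylva, Tove, Hallvard.
Dagny predeceased; the 1/5 allotted to Dagny's branch passes to Dagny's issue by representation.
Frida's line is the sole branch at this level, so the full 1/5 passes to Frida's issue by representation.
The 1/5 is divided into 3 equal shares of 1/15 among Solveig, Trygve, Gudrun.
Solveig is living and takes 1/15.
Trygve is living and takes 1/15.
Gudrun is living and takes 1/15.
Liv is living and takes 1/5.
Ylva is living and takes 1/5.
Tove predeceased; the 1/5 allotted to Tove's branch passes to Tove's issue by representation.
The 1/5 is divided into 4 equal shares of 1/20 among Kolbein, Oskar, Asgeir, Ragna.
Kolbein is living and takes 1/20.
Oskar is living and takes 1/20.
Asgeir is living and takes 1/20.
Ragna is living and takes 1/20.
Hallvard is living and takes 1/5.

Asgeir 1/20; Gudrun 1/15; Hallvard 1/5; Kolbein 1/20; Liv 1/5; Oskar 1/20; Ragna 1/20; Solveig 1/15; Trygve 1/15; Ylva 1/5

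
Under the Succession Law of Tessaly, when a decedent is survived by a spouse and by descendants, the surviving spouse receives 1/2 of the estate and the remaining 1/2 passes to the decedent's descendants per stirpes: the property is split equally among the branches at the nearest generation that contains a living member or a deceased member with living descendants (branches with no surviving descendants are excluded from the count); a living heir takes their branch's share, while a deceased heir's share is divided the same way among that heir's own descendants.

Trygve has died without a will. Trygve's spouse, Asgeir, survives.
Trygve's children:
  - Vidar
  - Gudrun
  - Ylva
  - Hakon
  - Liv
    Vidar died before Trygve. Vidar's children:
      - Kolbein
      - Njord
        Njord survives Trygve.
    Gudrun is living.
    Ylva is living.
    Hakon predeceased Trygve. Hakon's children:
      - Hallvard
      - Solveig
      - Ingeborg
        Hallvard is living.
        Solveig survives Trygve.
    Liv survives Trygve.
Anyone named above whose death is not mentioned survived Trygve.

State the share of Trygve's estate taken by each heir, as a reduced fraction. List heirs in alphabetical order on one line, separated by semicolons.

Asgeir, as surviving spouse, takes 1/2.
The remaining 1/2 passes to Trygve's descendants per stirpes.
The 1/2 is divided into 5 equal shares of 1/10 among Vidar, Gudrun, Ylva, Hakon, Liv.
Vidar predeceased; the 1/10 allotted to Vidar's branch passes to Vidar's issue by representation.
The 1/10 is divided into 2 equal shares of 1/20 among Kolbein, Njord.
Kolbein is living and takes 1/20.
Njord is living and takes 1/20.
Gudrun is living and takes 1/10.
Ylva is living and takes 1/10.
Hakon predeceased; the 1/10 allotted to Hakon's branch passes to Hakon's issue by representation.
The 1/10 is divided into 3 equal shares of 1/30 among Hallvard, Solveig, Ingeborg.
Hallvard is living and takes 1/30.
Solveig is living and takes 1/30.
Ingeborg is living and takes 1/30.
Liv is living and takes 1/10.

Asgeir 1/2; Gudrun 1/10; Hallvard 1/30; Ingeborg 1/30; Kolbein 1/20; Liv 1/10; Njord 1/20; Solveig 1/30; Ylva 1/10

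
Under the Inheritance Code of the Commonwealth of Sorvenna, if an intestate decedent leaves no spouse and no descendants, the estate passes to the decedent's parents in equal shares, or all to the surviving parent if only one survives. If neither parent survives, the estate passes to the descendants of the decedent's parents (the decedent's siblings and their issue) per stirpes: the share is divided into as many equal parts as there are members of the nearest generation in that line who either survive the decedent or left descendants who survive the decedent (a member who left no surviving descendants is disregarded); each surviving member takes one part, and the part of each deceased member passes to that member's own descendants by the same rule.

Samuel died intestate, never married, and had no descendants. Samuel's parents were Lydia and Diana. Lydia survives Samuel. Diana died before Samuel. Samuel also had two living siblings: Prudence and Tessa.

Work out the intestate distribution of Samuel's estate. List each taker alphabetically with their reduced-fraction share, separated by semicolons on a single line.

Only one parent, Lydia, survives, so Lydia takes the entire estate. The siblings take nothing because a surviving parent has priority.

Lydia 1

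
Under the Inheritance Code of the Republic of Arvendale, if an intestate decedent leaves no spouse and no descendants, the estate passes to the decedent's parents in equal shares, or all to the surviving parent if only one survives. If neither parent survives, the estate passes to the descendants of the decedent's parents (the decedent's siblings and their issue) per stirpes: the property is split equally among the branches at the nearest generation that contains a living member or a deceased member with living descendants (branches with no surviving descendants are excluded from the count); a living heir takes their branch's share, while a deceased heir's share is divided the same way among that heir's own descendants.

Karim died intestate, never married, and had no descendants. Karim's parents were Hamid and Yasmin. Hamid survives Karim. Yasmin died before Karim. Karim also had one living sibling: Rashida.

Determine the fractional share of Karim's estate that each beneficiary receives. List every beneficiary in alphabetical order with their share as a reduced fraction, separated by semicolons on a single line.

Only one parent, Hamid, survives, so Hamid takes the entire estate. The siblings take nothing because a surviving parent has priority.

Hamid 1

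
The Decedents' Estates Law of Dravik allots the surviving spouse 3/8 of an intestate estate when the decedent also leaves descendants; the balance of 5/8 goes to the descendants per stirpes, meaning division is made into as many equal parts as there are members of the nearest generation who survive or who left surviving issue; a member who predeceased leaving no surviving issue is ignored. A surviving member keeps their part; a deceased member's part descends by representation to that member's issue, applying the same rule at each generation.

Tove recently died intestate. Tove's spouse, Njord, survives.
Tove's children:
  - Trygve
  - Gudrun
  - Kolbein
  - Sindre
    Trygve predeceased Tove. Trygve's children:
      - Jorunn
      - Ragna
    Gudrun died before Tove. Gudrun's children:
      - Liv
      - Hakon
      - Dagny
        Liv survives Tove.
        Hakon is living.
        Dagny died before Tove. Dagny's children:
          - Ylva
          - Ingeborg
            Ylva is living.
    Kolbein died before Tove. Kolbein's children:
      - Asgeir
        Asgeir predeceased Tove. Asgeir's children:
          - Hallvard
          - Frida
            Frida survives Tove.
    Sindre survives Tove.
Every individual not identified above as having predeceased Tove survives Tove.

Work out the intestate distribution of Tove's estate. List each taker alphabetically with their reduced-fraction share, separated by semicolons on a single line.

Frida 5/64; Hakon 5/96; Hallvard 5/64; Ingeborg 5/192; Jorunn 5/64; Liv 5/96; Njord 3/8; Ragna 5/64; Sindre 5/32; Ylva 5/192

Njord, as surviving spouse, takes 3/8.
The remaining 5/8 passes to Tove's descendants per stirpes.
The 5/8 is divided into 4 equal shares of 5/32 among Trygve, Gudrun, Kolbein, Sindre.
Trygve predeceased; the 5/32 allotted to Trygve's branch passes to Trygve's issue by representation.
The 5/32 is divided into 2 equal shares of 5/64 among Jorunn, Ragna.
Jorunn is living and takes 5/64.
Ragna is living and takes 5/64.
Gudrun predeceased; the 5/32 allotted to Gudrun's branch passes to Gudrun's issue by representation.
The 5/32 is divided into 3 equal shares of 5/96 among Liv, Hakon, Dagny.
Liv is living and takes 5/96.
Hakon is living and takes 5/96.
Dagny predeceased; the 5/96 allotted to Dagny's branch passes to Dagny's issue by representation.
The 5/96 is divided into 2 equal shares of 5/192 among Ylva, Ingeborg.
Ylva is living and takes 5/192.
Ingeborg is living and takes 5/192.
Kolbein predeceased; the 5/32 allotted to Kolbein's branch passes to Kolbein's issue by representation.
Asgeir's line is the sole branch at this level, so the full 5/32 passes to Asgeir's issue by representation.
The 5/32 is divided into 2 equal shares of 5/64 among Hallvard, Frida.
Hallvard is living and takes 5/64.
Frida is living and takes 5/64.
Sindre is living and takes 5/32.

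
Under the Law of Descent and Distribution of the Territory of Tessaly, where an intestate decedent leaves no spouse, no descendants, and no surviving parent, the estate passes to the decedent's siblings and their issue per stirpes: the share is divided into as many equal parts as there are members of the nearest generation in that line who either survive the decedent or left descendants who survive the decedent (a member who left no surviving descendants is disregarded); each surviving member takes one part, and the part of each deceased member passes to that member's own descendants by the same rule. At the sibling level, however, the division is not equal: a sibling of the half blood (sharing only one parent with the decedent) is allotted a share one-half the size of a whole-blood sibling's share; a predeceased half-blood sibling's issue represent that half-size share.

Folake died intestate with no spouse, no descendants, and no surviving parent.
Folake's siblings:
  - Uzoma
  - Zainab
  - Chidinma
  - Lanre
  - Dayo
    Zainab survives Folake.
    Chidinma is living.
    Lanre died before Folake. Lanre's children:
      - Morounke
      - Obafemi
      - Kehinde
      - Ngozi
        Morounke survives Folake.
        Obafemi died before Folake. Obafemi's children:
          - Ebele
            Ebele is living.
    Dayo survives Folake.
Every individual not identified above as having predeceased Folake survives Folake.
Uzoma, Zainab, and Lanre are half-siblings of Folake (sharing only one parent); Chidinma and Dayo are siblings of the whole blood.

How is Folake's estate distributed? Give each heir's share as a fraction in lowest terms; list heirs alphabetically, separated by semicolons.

No spouse, descendants, or parent survives, so the estate passes to Folake's siblings per stirpes.
Half-blood siblings count for one-half the weight of whole-blood siblings at the initial division.
Dividing 1 in proportion to weights (total weight 7/2): Uzoma (weight 1/2) → 1/7; Zainab (weight 1/2) → 1/7; Chidinma (weight 1) → 2/7; Lanre (weight 1/2) → 1/7; Dayo (weight 1) → 2/7.
Uzoma is living and takes 1/7.
Zainab is living and takes 1/7.
Chidinma is living and takes 2/7.
Lanre predeceased; the 1/7 allotted to Lanre's branch passes to Lanre's issue by representation.
The 1/7 is divided into 4 equal shares of 1/28 among Morounke, Obafemi, Kehinde, Ngozi.
Morounke is living and takes 1/28.
Obafemi predeceased; the 1/28 allotted to Obafemi's branch passes to Obafemi's issue by representation.
Ebele is the sole taker at this level and receives the full 1/28.
Kehinde is living and takes 1/28.
Ngozi is living and takes 1/28.
Dayo is living and takes 2/7.

Chidinma 2/7; Dayo 2/7; Ebele 1/28; Kehinde 1/28; Morounke 1/28; Ngozi 1/28; Uzoma 1/7; Zainab 1/7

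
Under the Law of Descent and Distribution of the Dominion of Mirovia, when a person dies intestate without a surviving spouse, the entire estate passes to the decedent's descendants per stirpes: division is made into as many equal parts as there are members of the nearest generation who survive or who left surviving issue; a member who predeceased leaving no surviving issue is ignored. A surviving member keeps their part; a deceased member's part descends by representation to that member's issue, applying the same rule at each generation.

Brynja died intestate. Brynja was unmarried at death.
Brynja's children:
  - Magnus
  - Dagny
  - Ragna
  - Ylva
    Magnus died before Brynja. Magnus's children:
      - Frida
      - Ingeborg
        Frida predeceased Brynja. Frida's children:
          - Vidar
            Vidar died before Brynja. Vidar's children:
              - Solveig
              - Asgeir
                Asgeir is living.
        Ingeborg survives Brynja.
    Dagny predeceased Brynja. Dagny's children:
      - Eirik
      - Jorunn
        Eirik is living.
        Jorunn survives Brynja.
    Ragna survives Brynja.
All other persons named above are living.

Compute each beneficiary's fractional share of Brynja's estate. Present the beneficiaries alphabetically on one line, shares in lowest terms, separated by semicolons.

There is no surviving spouse, so the entire estate passes to Brynja's descendants per stirpes.
The estate is divided into 4 equal shares of 1/4 among Magnus, Dagny, Ragna, Ylva.
Magnus predeceased; the 1/4 allotted to Magnus's branch passes to Magnus's issue by representation.
The 1/4 is divided into 2 equal shares of 1/8 among Frida, Ingeborg.
Frida predeceased; the 1/8 allotted to Frida's branch passes to Frida's issue by representation.
Vidar's line is the sole branch at this level, so the full 1/8 passes to Vidar's issue by representation.
The 1/8 is divided into 2 equal shares of 1/16 among Solveig, Asgeir.
Solveig is living and takes 1/16.
Asgeir is living and takes 1/16.
Ingeborg is living and takes 1/8.
Dagny predeceased; the 1/4 allotted to Dagny's branch passes to Dagny's issue by representation.
The 1/4 is divided into 2 equal shares of 1/8 among Eirik, Jorunn.
Eirik is living and takes 1/8.
Jorunn is living and takes 1/8.
Ragna is living and takes 1/4.
Ylva is living and takes 1/4.

Asgeir 1/16; Eirik 1/8; Ingeborg 1/8; Jorunn 1/8; Ragna 1/4; Solveig 1/16; Ylva 1/4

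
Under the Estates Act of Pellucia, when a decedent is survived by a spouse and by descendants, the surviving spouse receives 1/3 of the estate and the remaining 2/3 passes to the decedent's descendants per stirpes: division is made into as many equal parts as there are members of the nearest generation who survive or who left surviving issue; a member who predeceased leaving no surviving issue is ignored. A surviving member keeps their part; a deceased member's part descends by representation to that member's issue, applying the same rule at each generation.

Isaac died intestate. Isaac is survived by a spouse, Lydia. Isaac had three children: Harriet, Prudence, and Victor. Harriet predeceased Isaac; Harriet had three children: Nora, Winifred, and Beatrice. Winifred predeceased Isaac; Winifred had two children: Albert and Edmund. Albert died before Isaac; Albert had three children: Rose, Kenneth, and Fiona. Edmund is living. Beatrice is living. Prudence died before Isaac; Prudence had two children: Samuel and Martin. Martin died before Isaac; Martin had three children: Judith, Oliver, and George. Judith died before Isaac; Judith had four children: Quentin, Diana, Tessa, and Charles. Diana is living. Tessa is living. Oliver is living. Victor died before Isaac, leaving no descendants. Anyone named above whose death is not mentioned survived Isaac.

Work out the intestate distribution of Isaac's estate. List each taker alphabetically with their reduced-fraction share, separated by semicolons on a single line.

Beatrice 1/9; Charles 1/72; Diana 1/72; Edmund 1/18; Fiona 1/54; George 1/18; Kenneth 1/54; Lydia 1/3; Nora 1/9; Oliver 1/18; Quentin 1/72; Rose 1/54; Samuel 1/6; Tessa 1/72

Lydia, as surviving spouse, takes 1/3.
The remaining 2/3 passes to Isaac's descendants per stirpes.
Victor left no surviving issue, so that branch lapses and is disregarded.
The 2/3 is divided into 2 equal shares of 1/3 among Harriet, Prudence.
Harriet predeceased; the 1/3 allotted to Harriet's branch passes to Harriet's issue by representation.
The 1/3 is divided into 3 equal shares of 1/9 among Nora, Winifred, Beatrice.
Nora is living and takes 1/9.
Winifred predeceased; the 1/9 allotted to Winifred's branch passes to Winifred's issue by representation.
The 1/9 is divided into 2 equal shares of 1/18 among Albert, Edmund.
Albert predeceased; the 1/18 allotted to Albert's branch passes to Albert's issue by representation.
The 1/18 is divided into 3 equal shares of 1/54 among Rose, Kenneth, Fiona.
Rose is living and takes 1/54.
Kenneth is living and takes 1/54.
Fiona is living and takes 1/54.
Edmund is living and takes 1/18.
Beatrice is living and takes 1/9.
Prudence predeceased; the 1/3 allotted to Prudence's branch passes to Prudence's issue by representation.
The 1/3 is divided into 2 equal shares of 1/6 among Samuel, Martin.
Samuel is living and takes 1/6.
Martin predeceased; the 1/6 allotted to Martin's branch passes to Martin's issue by representation.
The 1/6 is divided into 3 equal shares of 1/18 among Judith, Oliver, George.
Judith predeceased; the 1/18 allotted to Judith's branch passes to Judith's issue by representation.
The 1/18 is divided into 4 equal shares of 1/72 among Quentin, Diana, Tessa, Charles.
Quentin is living and takes 1/72.
Diana is living and takes 1/72.
Tessa is living and takes 1/72.
Charles is living and takes 1/72.
Oliver is living and takes 1/18.
George is living and takes 1/18.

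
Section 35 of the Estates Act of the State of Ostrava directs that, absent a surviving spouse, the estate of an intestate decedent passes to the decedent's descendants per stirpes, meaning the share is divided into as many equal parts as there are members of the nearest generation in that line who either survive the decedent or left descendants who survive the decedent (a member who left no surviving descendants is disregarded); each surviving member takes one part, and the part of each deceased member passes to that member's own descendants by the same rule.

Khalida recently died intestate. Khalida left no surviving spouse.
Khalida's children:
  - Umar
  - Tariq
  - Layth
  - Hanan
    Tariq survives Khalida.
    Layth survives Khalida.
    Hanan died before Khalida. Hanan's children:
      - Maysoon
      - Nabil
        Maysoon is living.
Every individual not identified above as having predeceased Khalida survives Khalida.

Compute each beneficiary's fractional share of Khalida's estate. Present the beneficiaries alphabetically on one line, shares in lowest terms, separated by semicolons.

Layth 1/4; Maysoon 1/8; Nabil 1/8; Tariq 1/4; Umar 1/4

There is no surviving spouse, so the entire estate passes to Khalida's descendants per stirpes.
The estate is divided into 4 equal shares of 1/4 among Umar, Tariq, Layth, Hanan.
Umar is living and takes 1/4.
Tariq is living and takes 1/4.
Layth is living and takes 1/4.
Hanan predeceased; the 1/4 allotted to Hanan's branch passes to Hanan's issue by representation.
The 1/4 is divided into 2 equal shares of 1/8 among Maysoon, Nabil.
Maysoon is living and takes 1/8.
Nabil is living and takes 1/8.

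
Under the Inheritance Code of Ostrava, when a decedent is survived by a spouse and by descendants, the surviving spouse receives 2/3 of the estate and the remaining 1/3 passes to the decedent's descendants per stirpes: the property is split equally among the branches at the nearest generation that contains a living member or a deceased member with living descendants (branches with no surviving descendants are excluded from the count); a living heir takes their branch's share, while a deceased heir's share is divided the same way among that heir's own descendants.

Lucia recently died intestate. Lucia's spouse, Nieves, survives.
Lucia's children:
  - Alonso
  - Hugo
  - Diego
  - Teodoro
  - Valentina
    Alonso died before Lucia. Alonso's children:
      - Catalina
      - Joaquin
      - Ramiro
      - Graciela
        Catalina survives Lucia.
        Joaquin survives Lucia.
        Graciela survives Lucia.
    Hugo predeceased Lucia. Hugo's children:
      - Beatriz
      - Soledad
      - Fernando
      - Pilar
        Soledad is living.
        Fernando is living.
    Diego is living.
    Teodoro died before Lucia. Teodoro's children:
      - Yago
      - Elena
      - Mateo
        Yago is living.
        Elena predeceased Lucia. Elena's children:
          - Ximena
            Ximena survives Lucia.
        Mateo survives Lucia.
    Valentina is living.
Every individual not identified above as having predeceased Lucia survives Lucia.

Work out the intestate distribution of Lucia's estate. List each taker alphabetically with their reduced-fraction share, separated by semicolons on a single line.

Nieves, as surviving spouse, takes 2/3.
The remaining 1/3 passes to Lucia's descendants per stirpes.
The 1/3 is divided into 5 equal shares of 1/15 among Alonso, Hugo, Diego, Teodoro, Valentina.
Alonso predeceased; the 1/15 allotted to Alonso's branch passes to Alonso's issue by representation.
The 1/15 is divided into 4 equal shares of 1/60 among Catalina, Joaquin, Ramiro, Graciela.
Catalina is living and takes 1/60.
Joaquin is living and takes 1/60.
Ramiro is living and takes 1/60.
Graciela is living and takes 1/60.
Hugo predeceased; the 1/15 allotted to Hugo's branch passes to Hugo's issue by representation.
The 1/15 is divided into 4 equal shares of 1/60 among Beatriz, Soledad, Fernando, Pilar.
Beatriz is living and takes 1/60.
Soledad is living and takes 1/60.
Fernando is living and takes 1/60.
Pilar is living and takes 1/60.
Diego is living and takes 1/15.
Teodoro predeceased; the 1/15 allotted to Teodoro's branch passes to Teodoro's issue by representation.
The 1/15 is divided into 3 equal shares of 1/45 among Yago, Elena, Mateo.
Yago is living and takes 1/45.
Elena predeceased; the 1/45 allotted to Elena's branch passes to Elena's issue by representation.
Ximena is the sole taker at this level and receives the full 1/45.
Mateo is living and takes 1/45.
Valentina is living and takes 1/15.

Beatriz 1/60; Catalina 1/60; Diego 1/15; Fernando 1/60; Graciela 1/60; Joaquin 1/60; Mateo 1/45; Nieves 2/3; Pilar 1/60; Ramiro 1/60; Soledad 1/60; Valentina 1/15; Ximena 1/45; Yago 1/45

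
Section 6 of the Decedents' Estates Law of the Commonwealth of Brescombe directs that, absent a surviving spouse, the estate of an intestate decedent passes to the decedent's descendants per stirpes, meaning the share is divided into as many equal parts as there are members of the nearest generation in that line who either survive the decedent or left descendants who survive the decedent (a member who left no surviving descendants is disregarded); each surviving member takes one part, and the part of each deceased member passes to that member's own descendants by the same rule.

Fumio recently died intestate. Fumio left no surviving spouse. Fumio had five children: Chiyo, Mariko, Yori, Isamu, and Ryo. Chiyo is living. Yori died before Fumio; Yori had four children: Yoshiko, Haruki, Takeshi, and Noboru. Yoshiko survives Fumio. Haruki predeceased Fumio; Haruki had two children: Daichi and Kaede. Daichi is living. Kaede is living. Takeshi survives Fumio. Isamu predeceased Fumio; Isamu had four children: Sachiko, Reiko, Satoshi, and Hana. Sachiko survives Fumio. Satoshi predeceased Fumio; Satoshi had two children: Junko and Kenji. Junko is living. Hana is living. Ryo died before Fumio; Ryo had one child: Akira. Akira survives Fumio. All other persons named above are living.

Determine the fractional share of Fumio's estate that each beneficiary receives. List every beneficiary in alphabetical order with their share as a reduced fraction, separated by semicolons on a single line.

Akira 1/5; Chiyo 1/5; Daichi 1/40; Hana 1/20; Junko 1/40; Kaede 1/40; Kenji 1/40; Mariko 1/5; Noboru 1/20; Reiko 1/20; Sachiko 1/20; Takeshi 1/20; Yoshiko 1/20

There is no surviving spouse, so the entire estate passes to Fumio's descendants per stirpes.
The estate is divided into 5 equal shares of 1/5 among Chiyo, Mariko, Yori, Isamu, Ryo.
Chiyo is living and takes 1/5.
Mariko is living and takes 1/5.
Yori predeceased; the 1/5 allotted to Yori's branch passes to Yori's issue by representation.
The 1/5 is divided into 4 equal shares of 1/20 among Yoshiko, Haruki, Takeshi, Noboru.
Yoshiko is living and takes 1/20.
Haruki predeceased; the 1/20 allotted to Haruki's branch passes to Haruki's issue by representation.
The 1/20 is divided into 2 equal shares of 1/40 among Daichi, Kaede.
Daichi is living and takes 1/40.
Kaede is living and takes 1/40.
Takeshi is living and takes 1/20.
Noboru is living and takes 1/20.
Isamu predeceased; the 1/5 allotted to Isamu's branch passes to Isamu's issue by representation.
The 1/5 is divided into 4 equal shares of 1/20 among Sachiko, Reiko, Satoshi, Hana.
Sachiko is living and takes 1/20.
Reiko is living and takes 1/20.
Satoshi predeceased; the 1/20 allotted to Satoshi's branch passes to Satoshi's issue by representation.
The 1/20 is divided into 2 equal shares of 1/40 among Junko, Kenji.
Junko is living and takes 1/40.
Kenji is living and takes 1/40.
Hana is living and takes 1/20.
Ryo predeceased; the 1/5 allotted to Ryo's branch passes to Ryo's issue by representation.
Akira is the sole taker at this level and receives the full 1/5.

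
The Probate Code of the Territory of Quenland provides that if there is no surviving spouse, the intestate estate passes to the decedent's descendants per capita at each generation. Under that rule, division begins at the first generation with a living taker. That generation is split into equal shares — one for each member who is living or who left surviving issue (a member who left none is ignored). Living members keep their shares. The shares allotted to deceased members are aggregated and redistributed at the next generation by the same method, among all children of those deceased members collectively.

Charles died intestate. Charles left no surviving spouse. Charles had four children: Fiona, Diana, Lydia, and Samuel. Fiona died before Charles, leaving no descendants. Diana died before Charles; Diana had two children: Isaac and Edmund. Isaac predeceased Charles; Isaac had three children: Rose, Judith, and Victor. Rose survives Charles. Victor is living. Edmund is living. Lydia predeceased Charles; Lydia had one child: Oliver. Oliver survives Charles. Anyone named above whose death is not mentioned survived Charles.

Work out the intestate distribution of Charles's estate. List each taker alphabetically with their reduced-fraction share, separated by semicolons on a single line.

Edmund 2/9; Judith 2/27; Oliver 2/9; Rose 2/27; Samuel 1/3; Victor 2/27

There is no surviving spouse, so the entire estate passes to Charles's descendants per capita at each generation.
At generation 1 (Diana, Lydia, Samuel) there are 3 shares of (1)/3 = 1/3 each.
Living: Samuel — each takes 1/3.
Deceased: Diana and Lydia. Their combined 2/3 is pooled and carried to generation 2.
At generation 2 (Isaac, Edmund, Oliver) there are 3 shares of (2/3)/3 = 2/9 each.
Living: Edmund and Oliver — each takes 2/9.
Deceased: Isaac. That 2/9 share is carried to generation 3.
At generation 3 (Rose, Judith, Victor) there are 3 shares of (2/9)/3 = 2/27 each.
Living: Rose, Judith, and Victor — each takes 2/27.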